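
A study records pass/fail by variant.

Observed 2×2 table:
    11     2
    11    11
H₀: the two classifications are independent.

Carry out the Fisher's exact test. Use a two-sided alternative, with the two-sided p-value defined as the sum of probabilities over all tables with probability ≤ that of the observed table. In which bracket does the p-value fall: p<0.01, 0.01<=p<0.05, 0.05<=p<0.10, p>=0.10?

p-value bracket: 0.05<=p<0.10

Margins: r₁=13, r₂=22, c₁=22, c₂=13, n=35
p_obs = C(13,11)·C(22,11)/C(35,22); sum pmf over tables with pmf ≤ p_obs
p-value (two-sided) = 0.07011
→ bracket: 0.05<=p<0.10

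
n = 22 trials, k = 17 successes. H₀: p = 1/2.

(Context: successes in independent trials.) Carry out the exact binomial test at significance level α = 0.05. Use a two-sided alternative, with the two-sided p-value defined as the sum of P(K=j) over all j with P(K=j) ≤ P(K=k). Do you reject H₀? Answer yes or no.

Exact binomial: n=22, k=17, p₀=1/2=0.5000
P(X=j) = C(n,j)·p₀^j·(1−p₀)^(n−j); p = Σ P(X=j) over j with P(X=j) ≤ P(X=17)
p-value (two-sided) = 0.01690
At α=0.05: p < α → reject H₀

reject H₀: yes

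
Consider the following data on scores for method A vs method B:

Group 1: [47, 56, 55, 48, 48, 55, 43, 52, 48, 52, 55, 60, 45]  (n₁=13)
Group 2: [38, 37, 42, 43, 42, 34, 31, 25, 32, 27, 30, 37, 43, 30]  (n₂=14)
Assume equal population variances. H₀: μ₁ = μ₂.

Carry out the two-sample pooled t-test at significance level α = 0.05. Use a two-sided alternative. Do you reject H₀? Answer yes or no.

reject H₀: yes

x̄₁=51.077, s₁=4.991, n₁=13
x̄₂=35.071, s₂=6.095, n₂=14
s_p² = [12·4.991² + 13·6.095²]/25 = 31.2741
SE = √(s_p²·(1/13+1/14)) = 2.1540
t = (51.077−35.071)/2.1540 = 7.4307
df = 25
p-value (two-sided) = 0.00000
At α=0.05: p < α → reject H₀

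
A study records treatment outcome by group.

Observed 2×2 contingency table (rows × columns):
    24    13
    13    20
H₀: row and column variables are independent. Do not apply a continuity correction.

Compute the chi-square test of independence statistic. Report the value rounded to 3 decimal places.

Row totals [37, 33], col totals [37, 33], n=70
χ² = (24−19.56)²/19.56 + (13−17.44)²/17.44 + (13−17.44)²/17.44 + (20−15.56)²/15.56 = 4.5414
df = 1

test statistic = 4.541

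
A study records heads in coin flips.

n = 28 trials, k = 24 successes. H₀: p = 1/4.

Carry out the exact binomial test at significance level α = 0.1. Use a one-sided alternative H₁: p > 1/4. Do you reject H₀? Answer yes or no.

reject H₀: yes

Exact binomial: n=28, k=24, p₀=1/4=0.2500
P(X≥24) from Σ C(n,i)·p₀^i·(1−p₀)^(n−i)
p-value (one-sided, H₁ greater) = 0.00000
At α=0.1: p < α → reject H₀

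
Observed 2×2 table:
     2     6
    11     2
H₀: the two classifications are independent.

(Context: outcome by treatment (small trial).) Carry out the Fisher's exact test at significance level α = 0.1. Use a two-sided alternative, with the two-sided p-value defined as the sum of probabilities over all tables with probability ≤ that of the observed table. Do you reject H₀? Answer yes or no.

reject H₀: yes

Margins: r₁=8, r₂=13, c₁=13, c₂=8, n=21
p_obs = C(8,2)·C(13,11)/C(21,13); sum pmf over tables with pmf ≤ p_obs
p-value (two-sided) = 0.01757
At α=0.1: p < α → reject H₀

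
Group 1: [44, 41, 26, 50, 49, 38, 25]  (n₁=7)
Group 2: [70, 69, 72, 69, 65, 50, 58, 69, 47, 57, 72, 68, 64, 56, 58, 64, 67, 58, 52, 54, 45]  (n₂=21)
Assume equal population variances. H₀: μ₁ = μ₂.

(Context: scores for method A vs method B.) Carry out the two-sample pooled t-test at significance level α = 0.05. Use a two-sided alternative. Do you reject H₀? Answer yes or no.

x̄₁=39.000, s₁=10.132, n₁=7
x̄₂=61.143, s₂=8.380, n₂=21
s_p² = [6·10.132² + 20·8.380²]/26 = 77.7143
SE = √(s_p²·(1/7+1/21)) = 3.8474
t = (39.000−61.143)/3.8474 = -5.7552
df = 26
p-value (two-sided) = 0.00000
At α=0.05: p < α → reject H₀

reject H₀: yes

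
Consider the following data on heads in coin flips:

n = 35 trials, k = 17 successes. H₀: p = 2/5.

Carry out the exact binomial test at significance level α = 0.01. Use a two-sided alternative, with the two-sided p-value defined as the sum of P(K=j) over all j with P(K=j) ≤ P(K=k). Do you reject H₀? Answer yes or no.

Exact binomial: n=35, k=17, p₀=2/5=0.4000
P(X=j) = C(n,j)·p₀^j·(1−p₀)^(n−j); p = Σ P(X=j) over j with P(X=j) ≤ P(X=17)
p-value (two-sided) = 0.30574
At α=0.01: p ≥ α → fail to reject H₀

reject H₀: no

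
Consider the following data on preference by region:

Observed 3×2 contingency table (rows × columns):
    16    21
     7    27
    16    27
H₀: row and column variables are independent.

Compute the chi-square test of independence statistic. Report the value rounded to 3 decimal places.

Row totals [37, 34, 43], col totals [39, 75], n=114
χ² = (16−12.66)²/12.66 + (21−24.34)²/24.34 + (7−11.63)²/11.63 + (27−22.37)²/22.37 + (16−14.71)²/14.71 + (27−28.29)²/28.29 = 4.3164
df = 2

test statistic = 4.316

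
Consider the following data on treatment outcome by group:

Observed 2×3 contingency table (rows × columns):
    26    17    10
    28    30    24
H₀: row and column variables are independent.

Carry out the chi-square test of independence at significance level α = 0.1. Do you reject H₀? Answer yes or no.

Row totals [53, 82], col totals [54, 47, 34], n=135
χ² = (26−21.20)²/21.20 + (17−18.45)²/18.45 + (10−13.35)²/13.35 + (28−32.80)²/32.80 + (30−28.55)²/28.55 + (24−20.65)²/20.65 = 3.3599
df = 2
p-value (upper-tail) = 0.18638
At α=0.1: p ≥ α → fail to reject H₀

reject H₀: no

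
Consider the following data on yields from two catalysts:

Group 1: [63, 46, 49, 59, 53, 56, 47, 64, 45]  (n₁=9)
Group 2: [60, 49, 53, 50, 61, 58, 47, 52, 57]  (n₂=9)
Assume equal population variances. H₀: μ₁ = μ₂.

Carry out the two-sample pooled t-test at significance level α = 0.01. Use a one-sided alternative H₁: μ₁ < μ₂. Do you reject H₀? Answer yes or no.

x̄₁=53.556, s₁=7.316, n₁=9
x̄₂=54.111, s₂=5.061, n₂=9
s_p² = [8·7.316² + 8·5.061²]/16 = 39.5694
SE = √(s_p²·(1/9+1/9)) = 2.9653
t = (53.556−54.111)/2.9653 = -0.1874
df = 16
p-value (one-sided, H₁ less) = 0.42687
At α=0.01: p ≥ α → fail to reject H₀

reject H₀: no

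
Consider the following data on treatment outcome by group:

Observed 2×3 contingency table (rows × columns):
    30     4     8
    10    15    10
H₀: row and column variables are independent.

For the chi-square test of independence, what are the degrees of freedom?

df = (r−1)(c−1) = (2−1)·(3−1) = 2

degrees of freedom = 2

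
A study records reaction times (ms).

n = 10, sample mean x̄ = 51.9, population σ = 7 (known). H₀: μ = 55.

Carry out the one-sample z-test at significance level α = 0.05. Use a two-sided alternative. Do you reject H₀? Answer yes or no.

SE = σ/√n = 7/√10 = 2.2136
z = (x̄−μ₀)/SE = (51.9−55)/2.2136 = -1.4004
p-value (two-sided) = 0.16138
At α=0.05: p ≥ α → fail to reject H₀

reject H₀: no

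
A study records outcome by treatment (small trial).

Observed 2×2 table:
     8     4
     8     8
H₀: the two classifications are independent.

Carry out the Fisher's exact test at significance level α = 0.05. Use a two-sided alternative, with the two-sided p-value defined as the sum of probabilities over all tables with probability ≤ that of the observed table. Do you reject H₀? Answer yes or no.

reject H₀: no

Margins: r₁=12, r₂=16, c₁=16, c₂=12, n=28
p_obs = C(12,8)·C(16,8)/C(28,16); sum pmf over tables with pmf ≤ p_obs
p-value (two-sided) = 0.45894
At α=0.05: p ≥ α → fail to reject H₀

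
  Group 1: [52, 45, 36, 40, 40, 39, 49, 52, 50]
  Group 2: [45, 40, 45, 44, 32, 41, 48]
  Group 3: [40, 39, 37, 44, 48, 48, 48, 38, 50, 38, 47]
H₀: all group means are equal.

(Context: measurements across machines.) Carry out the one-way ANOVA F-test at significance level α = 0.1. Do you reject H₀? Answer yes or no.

reject H₀: no

Group means [44.78, 42.14, 43.36], grand mean 43.519
SSB = Σnᵢ(x̄ᵢ−x̄)² = 27.783; SSW = ΣΣ(x−x̄ᵢ)² = 718.958
MSB = 27.783/2 = 13.8913; MSW = 718.958/24 = 29.9566
F = MSB/MSW = 0.4637
df = (2, 24)
p-value (upper-tail) = 0.63446
At α=0.1: p ≥ α → fail to reject H₀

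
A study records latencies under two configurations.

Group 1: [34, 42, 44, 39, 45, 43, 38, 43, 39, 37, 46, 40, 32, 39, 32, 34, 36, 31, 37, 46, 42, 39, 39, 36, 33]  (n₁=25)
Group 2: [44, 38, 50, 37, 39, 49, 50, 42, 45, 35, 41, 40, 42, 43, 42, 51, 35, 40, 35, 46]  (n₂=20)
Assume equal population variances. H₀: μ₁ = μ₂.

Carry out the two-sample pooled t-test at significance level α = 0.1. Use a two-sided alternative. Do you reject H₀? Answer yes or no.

reject H₀: yes

x̄₁=38.640, s₁=4.480, n₁=25
x̄₂=42.200, s₂=5.095, n₂=20
s_p² = [24·4.480² + 19·5.095²]/43 = 22.6735
SE = √(s_p²·(1/25+1/20)) = 1.4285
t = (38.640−42.200)/1.4285 = -2.4921
df = 43
p-value (two-sided) = 0.01663
At α=0.1: p < α → reject H₀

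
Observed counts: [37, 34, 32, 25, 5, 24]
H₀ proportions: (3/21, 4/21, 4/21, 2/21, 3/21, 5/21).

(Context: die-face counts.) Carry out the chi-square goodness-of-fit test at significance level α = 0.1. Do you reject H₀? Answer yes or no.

n = 157; E_i = n·p_i = [22.43, 29.90, 29.90, 14.95, 22.43, 37.38]
χ² = (37−22.43)²/22.43 + (34−29.90)²/29.90 + (32−29.90)²/29.90 + (25−14.95)²/14.95 + (5−22.43)²/22.43 + (24−37.38)²/37.38 = 35.2592
df = 5
p-value (upper-tail) = 0.00000
At α=0.1: p < α → reject H₀

reject H₀: yes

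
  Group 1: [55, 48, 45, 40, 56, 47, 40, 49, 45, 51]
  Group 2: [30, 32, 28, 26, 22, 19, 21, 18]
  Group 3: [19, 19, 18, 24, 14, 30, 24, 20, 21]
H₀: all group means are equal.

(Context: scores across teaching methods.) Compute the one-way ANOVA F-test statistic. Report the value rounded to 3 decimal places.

test statistic = 76.097

Group means [47.60, 24.50, 21.00], grand mean 31.889
SSB = Σnᵢ(x̄ᵢ−x̄)² = 3972.267; SSW = ΣΣ(x−x̄ᵢ)² = 626.400
MSB = 3972.267/2 = 1986.1333; MSW = 626.400/24 = 26.1000
F = MSB/MSW = 76.0971
df = (2, 24)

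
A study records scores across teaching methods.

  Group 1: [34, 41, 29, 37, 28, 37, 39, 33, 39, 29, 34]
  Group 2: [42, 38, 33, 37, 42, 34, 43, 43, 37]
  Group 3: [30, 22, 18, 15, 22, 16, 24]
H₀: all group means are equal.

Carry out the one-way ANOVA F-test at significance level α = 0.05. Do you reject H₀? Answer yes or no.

reject H₀: yes

Group means [34.55, 38.78, 21.00], grand mean 32.444
SSB = Σnᵢ(x̄ᵢ−x̄)² = 1326.384; SSW = ΣΣ(x−x̄ᵢ)² = 482.283
MSB = 1326.384/2 = 663.1919; MSW = 482.283/24 = 20.0951
F = MSB/MSW = 33.0026
df = (2, 24)
p-value (upper-tail) = 0.00000
At α=0.05: p < α → reject H₀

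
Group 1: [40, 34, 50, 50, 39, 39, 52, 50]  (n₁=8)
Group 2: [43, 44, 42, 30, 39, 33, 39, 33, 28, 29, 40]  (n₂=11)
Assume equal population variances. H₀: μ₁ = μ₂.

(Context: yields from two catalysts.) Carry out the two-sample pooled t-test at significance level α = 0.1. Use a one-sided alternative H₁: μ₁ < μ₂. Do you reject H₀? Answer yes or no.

reject H₀: no

x̄₁=44.250, s₁=6.944, n₁=8
x̄₂=36.364, s₂=5.904, n₂=11
s_p² = [7·6.944² + 10·5.904²]/17 = 40.3556
SE = √(s_p²·(1/8+1/11)) = 2.9518
t = (44.250−36.364)/2.9518 = 2.6717
df = 17
p-value (one-sided, H₁ less) = 0.99195
At α=0.1: p ≥ α → fail to reject H₀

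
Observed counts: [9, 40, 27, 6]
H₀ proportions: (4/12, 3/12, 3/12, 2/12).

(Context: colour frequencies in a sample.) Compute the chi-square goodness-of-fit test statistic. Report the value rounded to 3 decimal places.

test statistic = 37.207

n = 82; E_i = n·p_i = [27.33, 20.50, 20.50, 13.67]
χ² = (9−27.33)²/27.33 + (40−20.50)²/20.50 + (27−20.50)²/20.50 + (6−13.67)²/13.67 = 37.2073
df = 3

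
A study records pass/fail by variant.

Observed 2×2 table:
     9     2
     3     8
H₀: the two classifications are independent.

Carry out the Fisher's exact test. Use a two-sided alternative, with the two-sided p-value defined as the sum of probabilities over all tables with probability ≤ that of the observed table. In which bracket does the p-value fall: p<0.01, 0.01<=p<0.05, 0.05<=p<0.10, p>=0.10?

Margins: r₁=11, r₂=11, c₁=12, c₂=10, n=22
p_obs = C(11,9)·C(11,3)/C(22,12); sum pmf over tables with pmf ≤ p_obs
p-value (two-sided) = 0.02997
→ bracket: 0.01<=p<0.05

p-value bracket: 0.01<=p<0.05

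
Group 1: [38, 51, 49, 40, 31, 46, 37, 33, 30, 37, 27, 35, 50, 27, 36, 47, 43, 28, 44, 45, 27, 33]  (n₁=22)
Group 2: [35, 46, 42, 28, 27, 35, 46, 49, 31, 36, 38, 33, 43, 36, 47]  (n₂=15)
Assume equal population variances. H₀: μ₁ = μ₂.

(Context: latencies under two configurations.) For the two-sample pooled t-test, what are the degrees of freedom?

degrees of freedom = 35

df = n₁ + n₂ − 2 = 22 + 15 − 2 = 35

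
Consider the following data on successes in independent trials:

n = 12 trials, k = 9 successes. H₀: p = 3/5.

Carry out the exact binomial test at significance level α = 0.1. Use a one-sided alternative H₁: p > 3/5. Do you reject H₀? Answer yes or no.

reject H₀: no

Exact binomial: n=12, k=9, p₀=3/5=0.6000
P(X≥9) from Σ C(n,i)·p₀^i·(1−p₀)^(n−i)
p-value (one-sided, H₁ greater) = 0.22534
At α=0.1: p ≥ α → fail to reject H₀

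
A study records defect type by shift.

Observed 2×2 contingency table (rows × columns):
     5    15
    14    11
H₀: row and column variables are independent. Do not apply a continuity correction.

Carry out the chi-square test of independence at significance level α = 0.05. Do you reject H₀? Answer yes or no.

Row totals [20, 25], col totals [19, 26], n=45
χ² = (5−8.44)²/8.44 + (15−11.56)²/11.56 + (14−10.56)²/10.56 + (11−14.44)²/14.44 = 4.3770
df = 1
p-value (upper-tail) = 0.03643
At α=0.05: p < α → reject H₀

reject H₀: yes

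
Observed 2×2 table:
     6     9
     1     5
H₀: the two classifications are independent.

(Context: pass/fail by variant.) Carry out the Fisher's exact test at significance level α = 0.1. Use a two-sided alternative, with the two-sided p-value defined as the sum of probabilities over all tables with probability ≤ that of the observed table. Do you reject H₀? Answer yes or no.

Margins: r₁=15, r₂=6, c₁=7, c₂=14, n=21
p_obs = C(15,6)·C(6,1)/C(21,7); sum pmf over tables with pmf ≤ p_obs
p-value (two-sided) = 0.61262
At α=0.1: p ≥ α → fail to reject H₀

reject H₀: no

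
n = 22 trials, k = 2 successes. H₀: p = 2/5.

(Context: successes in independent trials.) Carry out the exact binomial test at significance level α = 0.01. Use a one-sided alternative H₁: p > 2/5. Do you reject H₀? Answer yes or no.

reject H₀: no

Exact binomial: n=22, k=2, p₀=2/5=0.4000
P(X≥2) from Σ C(n,i)·p₀^i·(1−p₀)^(n−i)
p-value (one-sided, H₁ greater) = 0.99979
At α=0.01: p ≥ α → fail to reject H₀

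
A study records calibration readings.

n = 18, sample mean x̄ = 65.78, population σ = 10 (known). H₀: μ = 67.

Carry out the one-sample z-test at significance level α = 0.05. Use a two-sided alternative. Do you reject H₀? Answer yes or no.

SE = σ/√n = 10/√18 = 2.3570
z = (x̄−μ₀)/SE = (65.78−67)/2.3570 = -0.5176
p-value (two-sided) = 0.60474
At α=0.05: p ≥ α → fail to reject H₀

reject H₀: no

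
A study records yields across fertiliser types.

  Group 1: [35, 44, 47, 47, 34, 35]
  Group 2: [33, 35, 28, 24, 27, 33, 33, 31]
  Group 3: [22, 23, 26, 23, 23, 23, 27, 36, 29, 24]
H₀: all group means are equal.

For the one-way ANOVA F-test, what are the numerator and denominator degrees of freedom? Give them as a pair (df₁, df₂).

k = 3 groups, N = 24 total
df = (k−1, N−k) = (3−1, 24−3) = (2, 21)

degrees of freedom = [2, 21]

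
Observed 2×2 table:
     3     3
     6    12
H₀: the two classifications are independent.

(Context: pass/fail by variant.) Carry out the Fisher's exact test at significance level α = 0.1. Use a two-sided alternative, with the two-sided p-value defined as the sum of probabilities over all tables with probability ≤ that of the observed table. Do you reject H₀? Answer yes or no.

Margins: r₁=6, r₂=18, c₁=9, c₂=15, n=24
p_obs = C(6,3)·C(18,6)/C(24,9); sum pmf over tables with pmf ≤ p_obs
p-value (two-sided) = 0.63491
At α=0.1: p ≥ α → fail to reject H₀

reject H₀: no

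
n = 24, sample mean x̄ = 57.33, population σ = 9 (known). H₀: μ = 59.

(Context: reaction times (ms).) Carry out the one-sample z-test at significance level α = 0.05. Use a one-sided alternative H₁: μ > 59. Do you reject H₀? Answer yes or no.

reject H₀: no

SE = σ/√n = 9/√24 = 1.8371
z = (x̄−μ₀)/SE = (57.33−59)/1.8371 = -0.9090
p-value (one-sided, H₁ greater) = 0.81833
At α=0.05: p ≥ α → fail to reject H₀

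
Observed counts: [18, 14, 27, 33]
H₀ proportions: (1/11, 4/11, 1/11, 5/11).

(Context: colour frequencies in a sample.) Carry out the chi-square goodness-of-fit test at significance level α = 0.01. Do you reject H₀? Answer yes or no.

n = 92; E_i = n·p_i = [8.36, 33.45, 8.36, 41.82]
χ² = (18−8.36)²/8.36 + (14−33.45)²/33.45 + (27−8.36)²/8.36 + (33−41.82)²/41.82 = 65.8022
df = 3
p-value (upper-tail) = 0.00000
At α=0.01: p < α → reject H₀

reject H₀: yes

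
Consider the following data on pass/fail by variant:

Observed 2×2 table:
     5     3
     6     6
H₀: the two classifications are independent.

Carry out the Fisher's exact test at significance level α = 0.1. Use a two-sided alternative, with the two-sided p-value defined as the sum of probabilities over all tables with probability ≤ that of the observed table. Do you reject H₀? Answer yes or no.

Margins: r₁=8, r₂=12, c₁=11, c₂=9, n=20
p_obs = C(8,5)·C(12,6)/C(20,11); sum pmf over tables with pmf ≤ p_obs
p-value (two-sided) = 0.66992
At α=0.1: p ≥ α → fail to reject H₀

reject H₀: no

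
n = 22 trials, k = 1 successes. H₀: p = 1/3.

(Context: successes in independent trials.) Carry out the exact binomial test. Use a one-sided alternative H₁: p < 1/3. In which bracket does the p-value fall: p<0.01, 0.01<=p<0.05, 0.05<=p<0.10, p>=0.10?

p-value bracket: p<0.01

Exact binomial: n=22, k=1, p₀=1/3=0.3333
P(X≤1) from Σ C(n,i)·p₀^i·(1−p₀)^(n−i)
p-value (one-sided, H₁ less) = 0.00160
→ bracket: p<0.01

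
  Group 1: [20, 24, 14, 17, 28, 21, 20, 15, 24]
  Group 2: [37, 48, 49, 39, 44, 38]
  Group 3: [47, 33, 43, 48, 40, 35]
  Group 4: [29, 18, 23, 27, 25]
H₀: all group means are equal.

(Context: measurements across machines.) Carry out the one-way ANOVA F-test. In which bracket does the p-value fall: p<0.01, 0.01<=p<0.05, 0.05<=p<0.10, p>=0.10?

p-value bracket: p<0.01

Group means [20.33, 42.50, 41.00, 24.40], grand mean 31.000
SSB = Σnᵢ(x̄ᵢ−x̄)² = 2635.300; SSW = ΣΣ(x−x̄ᵢ)² = 564.700
MSB = 2635.300/3 = 878.4333; MSW = 564.700/22 = 25.6682
F = MSB/MSW = 34.2227
df = (3, 22)
p-value (upper-tail) = 0.00000
→ bracket: p<0.01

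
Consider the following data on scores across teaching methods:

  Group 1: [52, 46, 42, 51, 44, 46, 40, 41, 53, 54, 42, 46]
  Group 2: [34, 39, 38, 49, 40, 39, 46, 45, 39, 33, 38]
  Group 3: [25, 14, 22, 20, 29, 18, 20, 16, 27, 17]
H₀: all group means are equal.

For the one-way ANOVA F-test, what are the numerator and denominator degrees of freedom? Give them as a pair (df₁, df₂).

degrees of freedom = [2, 30]

k = 3 groups, N = 33 total
df = (k−1, N−k) = (3−1, 33−3) = (2, 30)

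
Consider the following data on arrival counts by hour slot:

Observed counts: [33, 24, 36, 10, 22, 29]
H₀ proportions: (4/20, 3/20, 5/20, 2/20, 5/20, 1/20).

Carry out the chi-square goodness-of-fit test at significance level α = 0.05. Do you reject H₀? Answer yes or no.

reject H₀: yes

n = 154; E_i = n·p_i = [30.80, 23.10, 38.50, 15.40, 38.50, 7.70]
χ² = (33−30.80)²/30.80 + (24−23.10)²/23.10 + (36−38.50)²/38.50 + (10−15.40)²/15.40 + (22−38.50)²/38.50 + (29−7.70)²/7.70 = 68.2403
df = 5
p-value (upper-tail) = 0.00000
At α=0.05: p < α → reject H₀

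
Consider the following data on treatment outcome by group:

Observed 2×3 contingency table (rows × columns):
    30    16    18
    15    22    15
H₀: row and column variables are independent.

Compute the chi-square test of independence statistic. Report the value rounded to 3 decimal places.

test statistic = 5.033

Row totals [64, 52], col totals [45, 38, 33], n=116
χ² = (30−24.83)²/24.83 + (16−20.97)²/20.97 + (18−18.21)²/18.21 + (15−20.17)²/20.17 + (22−17.03)²/17.03 + (15−14.79)²/14.79 = 5.0326
df = 2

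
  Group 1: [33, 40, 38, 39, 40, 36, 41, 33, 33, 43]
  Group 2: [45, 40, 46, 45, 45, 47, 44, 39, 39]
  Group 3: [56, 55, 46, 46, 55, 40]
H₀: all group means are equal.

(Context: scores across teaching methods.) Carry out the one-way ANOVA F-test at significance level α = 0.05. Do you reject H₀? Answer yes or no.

Group means [37.60, 43.33, 49.67], grand mean 42.560
SSB = Σnᵢ(x̄ᵢ−x̄)² = 554.427; SSW = ΣΣ(x−x̄ᵢ)² = 415.733
MSB = 554.427/2 = 277.2133; MSW = 415.733/22 = 18.8970
F = MSB/MSW = 14.6697
df = (2, 22)
p-value (upper-tail) = 0.00009
At α=0.05: p < α → reject H₀

reject H₀: yes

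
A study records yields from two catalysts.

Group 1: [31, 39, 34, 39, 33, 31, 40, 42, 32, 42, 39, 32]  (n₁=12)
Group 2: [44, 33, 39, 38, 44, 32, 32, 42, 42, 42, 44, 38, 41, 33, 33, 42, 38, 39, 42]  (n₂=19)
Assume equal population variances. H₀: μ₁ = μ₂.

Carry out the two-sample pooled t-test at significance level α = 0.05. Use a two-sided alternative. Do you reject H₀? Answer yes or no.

reject H₀: no

x̄₁=36.167, s₁=4.366, n₁=12
x̄₂=38.842, s₂=4.298, n₂=19
s_p² = [11·4.366² + 18·4.298²]/29 = 18.6963
SE = √(s_p²·(1/12+1/19)) = 1.5944
t = (36.167−38.842)/1.5944 = -1.6780
df = 29
p-value (two-sided) = 0.10408
At α=0.05: p ≥ α → fail to reject H₀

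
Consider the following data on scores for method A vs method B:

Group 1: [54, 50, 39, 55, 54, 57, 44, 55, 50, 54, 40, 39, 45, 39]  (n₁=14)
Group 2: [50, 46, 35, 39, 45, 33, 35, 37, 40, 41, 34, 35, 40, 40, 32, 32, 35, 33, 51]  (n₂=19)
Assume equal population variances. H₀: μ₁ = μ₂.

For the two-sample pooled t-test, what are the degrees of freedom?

df = n₁ + n₂ − 2 = 14 + 19 − 2 = 31

degrees of freedom = 31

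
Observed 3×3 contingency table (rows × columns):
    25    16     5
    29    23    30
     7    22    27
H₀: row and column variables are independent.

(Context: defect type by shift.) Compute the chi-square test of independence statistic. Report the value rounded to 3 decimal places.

Row totals [46, 82, 56], col totals [61, 61, 62], n=184
χ² = (25−15.25)²/15.25 + (16−15.25)²/15.25 + (5−15.50)²/15.50 + (29−27.18)²/27.18 + (23−27.18)²/27.18 + (30−27.63)²/27.63 + (7−18.57)²/18.57 + (22−18.57)²/18.57 + (27−18.87)²/18.87 = 25.6953
df = 4

test statistic = 25.695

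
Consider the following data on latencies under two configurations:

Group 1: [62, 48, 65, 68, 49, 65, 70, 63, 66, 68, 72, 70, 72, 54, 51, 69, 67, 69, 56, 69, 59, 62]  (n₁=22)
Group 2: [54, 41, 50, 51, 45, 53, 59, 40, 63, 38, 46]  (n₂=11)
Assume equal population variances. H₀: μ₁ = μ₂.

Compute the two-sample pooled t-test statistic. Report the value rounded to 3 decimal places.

test statistic = 5.081

x̄₁=63.364, s₁=7.436, n₁=22
x̄₂=49.091, s₂=7.956, n₂=11
s_p² = [21·7.436² + 10·7.956²]/31 = 57.8710
SE = √(s_p²·(1/22+1/11)) = 2.8092
t = (63.364−49.091)/2.8092 = 5.0807
df = 31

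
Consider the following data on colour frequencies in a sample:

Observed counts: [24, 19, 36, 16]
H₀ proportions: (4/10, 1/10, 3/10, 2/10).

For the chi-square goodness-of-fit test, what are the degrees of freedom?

df = k − 1 = 4 − 1 = 3

degrees of freedom = 3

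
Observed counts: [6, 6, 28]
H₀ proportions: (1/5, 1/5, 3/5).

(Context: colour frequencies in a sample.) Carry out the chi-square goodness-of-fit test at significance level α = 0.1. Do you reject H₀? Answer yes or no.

n = 40; E_i = n·p_i = [8.00, 8.00, 24.00]
χ² = (6−8.00)²/8.00 + (6−8.00)²/8.00 + (28−24.00)²/24.00 = 1.6667
df = 2
p-value (upper-tail) = 0.43460
At α=0.1: p ≥ α → fail to reject H₀

reject H₀: no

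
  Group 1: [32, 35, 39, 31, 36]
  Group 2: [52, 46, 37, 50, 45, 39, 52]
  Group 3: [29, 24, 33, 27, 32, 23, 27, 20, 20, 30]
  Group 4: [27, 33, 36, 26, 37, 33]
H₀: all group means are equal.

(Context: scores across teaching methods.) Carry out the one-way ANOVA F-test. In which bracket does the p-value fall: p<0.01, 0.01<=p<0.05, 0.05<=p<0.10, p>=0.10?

Group means [34.60, 45.86, 26.50, 32.00], grand mean 33.964
SSB = Σnᵢ(x̄ᵢ−x̄)² = 1572.407; SSW = ΣΣ(x−x̄ᵢ)² = 558.557
MSB = 1572.407/3 = 524.1357; MSW = 558.557/24 = 23.2732
F = MSB/MSW = 22.5210
df = (3, 24)
p-value (upper-tail) = 0.00000
→ bracket: p<0.01

p-value bracket: p<0.01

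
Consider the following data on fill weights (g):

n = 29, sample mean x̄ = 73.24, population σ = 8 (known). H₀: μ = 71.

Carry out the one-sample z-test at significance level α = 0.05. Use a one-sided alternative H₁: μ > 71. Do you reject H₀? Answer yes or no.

SE = σ/√n = 8/√29 = 1.4856
z = (x̄−μ₀)/SE = (73.24−71)/1.4856 = 1.5078
p-value (one-sided, H₁ greater) = 0.06580
At α=0.05: p ≥ α → fail to reject H₀

reject H₀: no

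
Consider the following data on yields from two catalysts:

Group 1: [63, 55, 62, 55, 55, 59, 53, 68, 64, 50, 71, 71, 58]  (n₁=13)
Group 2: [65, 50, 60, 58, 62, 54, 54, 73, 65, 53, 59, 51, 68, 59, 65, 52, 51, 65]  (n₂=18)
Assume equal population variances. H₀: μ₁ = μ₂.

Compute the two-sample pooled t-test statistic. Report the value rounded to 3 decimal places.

x̄₁=60.308, s₁=6.848, n₁=13
x̄₂=59.111, s₂=6.755, n₂=18
s_p² = [12·6.848² + 17·6.755²]/29 = 46.1568
SE = √(s_p²·(1/13+1/18)) = 2.4728
t = (60.308−59.111)/2.4728 = 0.4839
df = 29

test statistic = 0.484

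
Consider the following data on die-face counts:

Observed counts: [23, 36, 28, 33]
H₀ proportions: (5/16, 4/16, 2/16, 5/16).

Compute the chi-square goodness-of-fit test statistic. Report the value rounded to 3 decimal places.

n = 120; E_i = n·p_i = [37.50, 30.00, 15.00, 37.50]
χ² = (23−37.50)²/37.50 + (36−30.00)²/30.00 + (28−15.00)²/15.00 + (33−37.50)²/37.50 = 18.6133
df = 3

test statistic = 18.613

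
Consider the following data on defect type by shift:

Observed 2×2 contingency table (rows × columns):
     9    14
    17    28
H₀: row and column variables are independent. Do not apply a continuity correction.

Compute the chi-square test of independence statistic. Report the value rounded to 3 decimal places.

test statistic = 0.012

Row totals [23, 45], col totals [26, 42], n=68
χ² = (9−8.79)²/8.79 + (14−14.21)²/14.21 + (17−17.21)²/17.21 + (28−27.79)²/27.79 = 0.0118
df = 1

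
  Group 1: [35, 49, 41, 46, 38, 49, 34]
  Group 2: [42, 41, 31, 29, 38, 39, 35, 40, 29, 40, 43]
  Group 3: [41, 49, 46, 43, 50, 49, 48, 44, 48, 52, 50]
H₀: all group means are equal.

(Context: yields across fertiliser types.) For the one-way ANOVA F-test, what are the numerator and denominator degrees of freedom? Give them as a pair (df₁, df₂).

degrees of freedom = [2, 26]

k = 3 groups, N = 29 total
df = (k−1, N−k) = (3−1, 29−3) = (2, 26)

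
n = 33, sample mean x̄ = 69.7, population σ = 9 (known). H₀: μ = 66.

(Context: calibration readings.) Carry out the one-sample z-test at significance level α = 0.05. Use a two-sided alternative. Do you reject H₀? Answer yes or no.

reject H₀: yes

SE = σ/√n = 9/√33 = 1.5667
z = (x̄−μ₀)/SE = (69.7−66)/1.5667 = 2.3617
p-value (two-sided) = 0.01819
At α=0.05: p < α → reject H₀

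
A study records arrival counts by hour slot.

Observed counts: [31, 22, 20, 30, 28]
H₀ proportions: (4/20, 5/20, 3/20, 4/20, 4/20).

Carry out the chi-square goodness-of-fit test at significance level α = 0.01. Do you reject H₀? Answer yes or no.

n = 131; E_i = n·p_i = [26.20, 32.75, 19.65, 26.20, 26.20]
χ² = (31−26.20)²/26.20 + (22−32.75)²/32.75 + (20−19.65)²/19.65 + (30−26.20)²/26.20 + (28−26.20)²/26.20 = 5.0891
df = 4
p-value (upper-tail) = 0.27828
At α=0.01: p ≥ α → fail to reject H₀

reject H₀: no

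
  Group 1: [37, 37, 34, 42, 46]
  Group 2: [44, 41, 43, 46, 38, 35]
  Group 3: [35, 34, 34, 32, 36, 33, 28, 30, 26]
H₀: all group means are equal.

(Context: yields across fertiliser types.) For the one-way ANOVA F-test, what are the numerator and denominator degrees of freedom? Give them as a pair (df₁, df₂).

degrees of freedom = [2, 17]

k = 3 groups, N = 20 total
df = (k−1, N−k) = (3−1, 20−3) = (2, 17)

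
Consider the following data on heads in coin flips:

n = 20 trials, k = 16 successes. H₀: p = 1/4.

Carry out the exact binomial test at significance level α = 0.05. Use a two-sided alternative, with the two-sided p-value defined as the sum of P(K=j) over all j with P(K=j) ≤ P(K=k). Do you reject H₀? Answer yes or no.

reject H₀: yes

Exact binomial: n=20, k=16, p₀=1/4=0.2500
P(X=j) = C(n,j)·p₀^j·(1−p₀)^(n−j); p = Σ P(X=j) over j with P(X=j) ≤ P(X=16)
p-value (two-sided) = 0.00000
At α=0.05: p < α → reject H₀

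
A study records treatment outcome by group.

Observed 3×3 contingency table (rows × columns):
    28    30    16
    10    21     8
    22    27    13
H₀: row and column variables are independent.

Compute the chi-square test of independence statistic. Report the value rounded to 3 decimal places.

test statistic = 2.202

Row totals [74, 39, 62], col totals [60, 78, 37], n=175
χ² = (28−25.37)²/25.37 + (30−32.98)²/32.98 + (16−15.65)²/15.65 + (10−13.37)²/13.37 + (21−17.38)²/17.38 + (8−8.25)²/8.25 + (22−21.26)²/21.26 + (27−27.63)²/27.63 + (13−13.11)²/13.11 = 2.2016
df = 4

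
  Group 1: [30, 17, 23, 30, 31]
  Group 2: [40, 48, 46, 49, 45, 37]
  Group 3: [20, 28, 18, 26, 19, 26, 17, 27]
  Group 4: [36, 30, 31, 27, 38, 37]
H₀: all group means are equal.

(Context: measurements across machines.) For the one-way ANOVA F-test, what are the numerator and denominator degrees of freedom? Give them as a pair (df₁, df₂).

degrees of freedom = [3, 21]

k = 4 groups, N = 25 total
df = (k−1, N−k) = (4−1, 25−4) = (3, 21)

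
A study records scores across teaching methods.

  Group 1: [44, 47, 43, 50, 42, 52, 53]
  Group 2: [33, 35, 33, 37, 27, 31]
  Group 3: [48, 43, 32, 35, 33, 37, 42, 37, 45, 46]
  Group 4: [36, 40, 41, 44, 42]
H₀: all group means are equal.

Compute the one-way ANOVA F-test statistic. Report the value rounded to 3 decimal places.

test statistic = 10.941

Group means [47.29, 32.67, 39.80, 40.60], grand mean 40.286
SSB = Σnᵢ(x̄ᵢ−x̄)² = 694.152; SSW = ΣΣ(x−x̄ᵢ)² = 507.562
MSB = 694.152/3 = 231.3841; MSW = 507.562/24 = 21.1484
F = MSB/MSW = 10.9410
df = (3, 24)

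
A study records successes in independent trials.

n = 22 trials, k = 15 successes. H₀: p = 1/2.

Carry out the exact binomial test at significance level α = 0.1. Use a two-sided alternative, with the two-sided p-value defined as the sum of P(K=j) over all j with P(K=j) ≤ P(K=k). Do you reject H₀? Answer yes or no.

reject H₀: no

Exact binomial: n=22, k=15, p₀=1/2=0.5000
P(X=j) = C(n,j)·p₀^j·(1−p₀)^(n−j); p = Σ P(X=j) over j with P(X=j) ≤ P(X=15)
p-value (two-sided) = 0.13380
At α=0.1: p ≥ α → fail to reject H₀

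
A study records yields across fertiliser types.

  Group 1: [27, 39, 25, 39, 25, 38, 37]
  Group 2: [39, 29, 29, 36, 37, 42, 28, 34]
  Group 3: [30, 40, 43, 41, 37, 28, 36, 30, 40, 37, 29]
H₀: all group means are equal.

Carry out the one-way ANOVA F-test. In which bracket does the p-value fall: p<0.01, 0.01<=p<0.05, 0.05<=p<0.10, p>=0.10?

Group means [32.86, 34.25, 35.55], grand mean 34.423
SSB = Σnᵢ(x̄ᵢ−x̄)² = 31.262; SSW = ΣΣ(x−x̄ᵢ)² = 755.084
MSB = 31.262/2 = 15.6309; MSW = 755.084/23 = 32.8298
F = MSB/MSW = 0.4761
df = (2, 23)
p-value (upper-tail) = 0.62718
→ bracket: p>=0.10

p-value bracket: p>=0.10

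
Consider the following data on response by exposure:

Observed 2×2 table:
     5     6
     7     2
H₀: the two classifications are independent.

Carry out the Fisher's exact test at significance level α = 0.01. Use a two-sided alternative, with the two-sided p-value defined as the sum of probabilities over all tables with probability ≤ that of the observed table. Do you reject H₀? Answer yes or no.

Margins: r₁=11, r₂=9, c₁=12, c₂=8, n=20
p_obs = C(11,5)·C(9,7)/C(20,12); sum pmf over tables with pmf ≤ p_obs
p-value (two-sided) = 0.19681
At α=0.01: p ≥ α → fail to reject H₀

reject H₀: no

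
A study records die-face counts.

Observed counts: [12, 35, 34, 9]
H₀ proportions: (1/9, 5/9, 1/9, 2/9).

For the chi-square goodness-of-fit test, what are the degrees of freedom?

df = k − 1 = 4 − 1 = 3

degrees of freedom = 3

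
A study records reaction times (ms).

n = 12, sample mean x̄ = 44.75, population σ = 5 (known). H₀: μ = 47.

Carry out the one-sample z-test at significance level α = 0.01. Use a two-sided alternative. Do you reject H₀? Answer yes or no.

reject H₀: no

SE = σ/√n = 5/√12 = 1.4434
z = (x̄−μ₀)/SE = (44.75−47)/1.4434 = -1.5588
p-value (two-sided) = 0.11903
At α=0.01: p ≥ α → fail to reject H₀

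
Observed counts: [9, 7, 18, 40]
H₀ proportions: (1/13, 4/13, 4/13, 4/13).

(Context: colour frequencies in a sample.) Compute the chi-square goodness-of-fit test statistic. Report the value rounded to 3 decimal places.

test statistic = 26.882

n = 74; E_i = n·p_i = [5.69, 22.77, 22.77, 22.77]
χ² = (9−5.69)²/5.69 + (7−22.77)²/22.77 + (18−22.77)²/22.77 + (40−22.77)²/22.77 = 26.8818
df = 3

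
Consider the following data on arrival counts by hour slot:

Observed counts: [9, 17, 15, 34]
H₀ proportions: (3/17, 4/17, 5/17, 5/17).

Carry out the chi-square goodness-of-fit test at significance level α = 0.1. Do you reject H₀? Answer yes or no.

reject H₀: yes

n = 75; E_i = n·p_i = [13.24, 17.65, 22.06, 22.06]
χ² = (9−13.24)²/13.24 + (17−17.65)²/17.65 + (15−22.06)²/22.06 + (34−22.06)²/22.06 = 10.1020
df = 3
p-value (upper-tail) = 0.01772
At α=0.1: p < α → reject H₀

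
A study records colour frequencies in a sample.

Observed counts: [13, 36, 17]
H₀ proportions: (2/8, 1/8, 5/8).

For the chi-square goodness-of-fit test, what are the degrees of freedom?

degrees of freedom = 2

df = k − 1 = 3 − 1 = 2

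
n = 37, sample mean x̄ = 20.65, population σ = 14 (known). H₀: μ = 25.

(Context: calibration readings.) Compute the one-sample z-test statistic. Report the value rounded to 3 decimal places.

SE = σ/√n = 14/√37 = 2.3016
z = (x̄−μ₀)/SE = (20.65−25)/2.3016 = -1.8900

test statistic = -1.890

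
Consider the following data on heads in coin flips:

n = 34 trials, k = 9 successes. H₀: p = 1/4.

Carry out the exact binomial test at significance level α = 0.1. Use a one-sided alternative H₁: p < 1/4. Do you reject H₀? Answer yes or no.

reject H₀: no

Exact binomial: n=34, k=9, p₀=1/4=0.2500
P(X≤9) from Σ C(n,i)·p₀^i·(1−p₀)^(n−i)
p-value (one-sided, H₁ less) = 0.66397
At α=0.1: p ≥ α → fail to reject H₀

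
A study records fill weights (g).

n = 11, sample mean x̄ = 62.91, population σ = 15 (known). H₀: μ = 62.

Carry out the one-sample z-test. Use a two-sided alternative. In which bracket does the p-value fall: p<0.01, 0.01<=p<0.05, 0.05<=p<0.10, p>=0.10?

p-value bracket: p>=0.10

SE = σ/√n = 15/√11 = 4.5227
z = (x̄−μ₀)/SE = (62.91−62)/4.5227 = 0.2012
p-value (two-sided) = 0.84054
→ bracket: p>=0.10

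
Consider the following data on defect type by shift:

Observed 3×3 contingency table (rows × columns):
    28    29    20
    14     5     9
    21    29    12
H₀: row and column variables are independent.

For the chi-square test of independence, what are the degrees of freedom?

degrees of freedom = 4

df = (r−1)(c−1) = (3−1)·(3−1) = 4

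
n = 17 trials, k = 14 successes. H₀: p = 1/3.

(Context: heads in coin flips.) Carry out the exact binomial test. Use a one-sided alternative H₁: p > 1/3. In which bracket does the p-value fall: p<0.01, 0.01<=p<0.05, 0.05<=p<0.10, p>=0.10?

Exact binomial: n=17, k=14, p₀=1/3=0.3333
P(X≥14) from Σ C(n,i)·p₀^i·(1−p₀)^(n−i)
p-value (one-sided, H₁ greater) = 0.00005
→ bracket: p<0.01

p-value bracket: p<0.01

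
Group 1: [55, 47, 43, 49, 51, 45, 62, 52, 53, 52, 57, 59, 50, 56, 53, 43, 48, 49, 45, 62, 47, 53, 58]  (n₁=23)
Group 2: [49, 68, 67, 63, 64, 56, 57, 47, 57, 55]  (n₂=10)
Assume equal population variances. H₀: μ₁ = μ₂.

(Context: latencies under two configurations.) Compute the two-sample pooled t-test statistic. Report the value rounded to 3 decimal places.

test statistic = -2.871

x̄₁=51.696, s₁=5.579, n₁=23
x̄₂=58.300, s₂=7.134, n₂=10
s_p² = [22·5.579² + 9·7.134²]/31 = 36.8700
SE = √(s_p²·(1/23+1/10)) = 2.3000
t = (51.696−58.300)/2.3000 = -2.8714
df = 31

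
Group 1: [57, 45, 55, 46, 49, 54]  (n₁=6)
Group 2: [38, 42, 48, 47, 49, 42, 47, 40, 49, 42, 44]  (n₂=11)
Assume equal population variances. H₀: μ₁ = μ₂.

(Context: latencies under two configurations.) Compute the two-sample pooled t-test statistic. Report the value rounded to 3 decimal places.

x̄₁=51.000, s₁=5.020, n₁=6
x̄₂=44.364, s₂=3.828, n₂=11
s_p² = [5·5.020² + 10·3.828²]/15 = 18.1697
SE = √(s_p²·(1/6+1/11)) = 2.1633
t = (51.000−44.364)/2.1633 = 3.0676
df = 15

test statistic = 3.068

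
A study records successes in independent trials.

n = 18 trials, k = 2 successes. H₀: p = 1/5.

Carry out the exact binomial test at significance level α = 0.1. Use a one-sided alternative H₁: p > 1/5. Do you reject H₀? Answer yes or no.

Exact binomial: n=18, k=2, p₀=1/5=0.2000
P(X≥2) from Σ C(n,i)·p₀^i·(1−p₀)^(n−i)
p-value (one-sided, H₁ greater) = 0.90092
At α=0.1: p ≥ α → fail to reject H₀

reject H₀: no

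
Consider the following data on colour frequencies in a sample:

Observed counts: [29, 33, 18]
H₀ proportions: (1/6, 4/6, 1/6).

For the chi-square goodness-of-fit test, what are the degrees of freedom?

degrees of freedom = 2

df = k − 1 = 3 − 1 = 2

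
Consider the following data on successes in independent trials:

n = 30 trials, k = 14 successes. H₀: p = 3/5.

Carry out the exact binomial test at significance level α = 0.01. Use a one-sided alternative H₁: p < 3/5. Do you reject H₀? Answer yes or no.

reject H₀: no

Exact binomial: n=30, k=14, p₀=3/5=0.6000
P(X≤14) from Σ C(n,i)·p₀^i·(1−p₀)^(n−i)
p-value (one-sided, H₁ less) = 0.09706
At α=0.01: p ≥ α → fail to reject H₀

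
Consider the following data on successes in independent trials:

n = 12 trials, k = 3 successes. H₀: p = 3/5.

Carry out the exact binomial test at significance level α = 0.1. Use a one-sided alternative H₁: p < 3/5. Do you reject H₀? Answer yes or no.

reject H₀: yes

Exact binomial: n=12, k=3, p₀=3/5=0.6000
P(X≤3) from Σ C(n,i)·p₀^i·(1−p₀)^(n−i)
p-value (one-sided, H₁ less) = 0.01527
At α=0.1: p < α → reject H₀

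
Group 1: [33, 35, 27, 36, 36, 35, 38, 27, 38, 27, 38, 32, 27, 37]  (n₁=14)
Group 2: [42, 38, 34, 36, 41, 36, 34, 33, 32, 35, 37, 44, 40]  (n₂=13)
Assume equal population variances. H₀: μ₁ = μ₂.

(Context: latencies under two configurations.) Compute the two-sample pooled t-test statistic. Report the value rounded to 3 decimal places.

test statistic = -2.385

x̄₁=33.286, s₁=4.480, n₁=14
x̄₂=37.077, s₂=3.707, n₂=13
s_p² = [13·4.480² + 12·3.707²]/25 = 17.0312
SE = √(s_p²·(1/14+1/13)) = 1.5895
t = (33.286−37.077)/1.5895 = -2.3851
df = 25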